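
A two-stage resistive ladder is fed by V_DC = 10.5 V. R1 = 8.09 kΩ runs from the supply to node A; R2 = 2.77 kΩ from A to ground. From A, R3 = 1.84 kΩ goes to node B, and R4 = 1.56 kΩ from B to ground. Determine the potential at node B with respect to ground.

The second stage (R3 + R4 = 3.400 kΩ) loads node A in parallel with R2.
R2 ‖ (R3+R4) = 1.526 kΩ.
V_A = 10.5 × 1.526/(8.09 + 1.526) = 1.667 V.
V_B = V_A × 0.4588 = 0.7647 V.

V_B ≈ 0.765 V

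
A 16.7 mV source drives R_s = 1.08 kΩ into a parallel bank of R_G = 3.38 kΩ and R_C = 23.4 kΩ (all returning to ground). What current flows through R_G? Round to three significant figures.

Parallel bank: R_p = 1/(1/3.38 + 1/23.4) = 2.953 kΩ.
Node voltage V_A = V_in · R_p/(R_s + R_p) = 16.7 × 0.7322 = 12.23 mV.
I(R_G) = V_A / R_G = 12.23/3.38 = 3.618 µA.

I ≈ 3.62 µA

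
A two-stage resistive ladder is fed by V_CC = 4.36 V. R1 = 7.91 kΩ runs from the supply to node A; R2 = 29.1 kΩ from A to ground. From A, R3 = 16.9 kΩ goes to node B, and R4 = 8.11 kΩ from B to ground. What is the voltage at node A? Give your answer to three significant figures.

Node A sees R2 in parallel with the series input of stage 2, R3 + R4 = 25.01 kΩ.
R2 ‖ (R3+R4) = 13.45 kΩ.
So V_A = 4.36 × 0.6297 = 2.745 V.

V_A ≈ 2.75 V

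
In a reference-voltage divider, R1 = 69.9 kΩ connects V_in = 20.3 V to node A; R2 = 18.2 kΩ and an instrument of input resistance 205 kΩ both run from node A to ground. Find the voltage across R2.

R2 ‖ R_L = (18.2 × 205)/(18.2 + 205) = 16.72 kΩ.
Then V_out = V_in · R2'/(R1 + R2') = 20.3 × 16.72/86.62 = 3.918 V.

V_out ≈ 3.92 V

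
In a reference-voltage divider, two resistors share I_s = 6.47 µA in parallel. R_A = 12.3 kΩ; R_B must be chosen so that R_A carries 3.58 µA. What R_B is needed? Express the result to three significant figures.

Two-branch current divider: I_A = I_s · R_B/(R_A + R_B).
With f = 0.5533, R_B = R_A · f/(1−f) = 12.3 × 1.239 = 15.24 kΩ.

R_B ≈ 15.2 kΩ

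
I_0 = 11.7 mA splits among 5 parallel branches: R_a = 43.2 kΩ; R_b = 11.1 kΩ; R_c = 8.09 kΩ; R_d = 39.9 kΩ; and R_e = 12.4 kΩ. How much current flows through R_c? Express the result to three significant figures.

Conductances: ΣG = 1/43.2 + 1/11.1 + 1/8.09 + 1/39.9 + 1/12.4 = 0.3426 (1/kΩ).
Current divider: I(R_c) = I_0 · G_k/ΣG = 11.7 × (0.1236/0.3426) = 11.7 × 0.3608 = 4.222 mA.

I ≈ 4.22 mA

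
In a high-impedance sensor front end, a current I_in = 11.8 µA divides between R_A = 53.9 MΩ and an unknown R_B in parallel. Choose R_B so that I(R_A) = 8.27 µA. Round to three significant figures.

The fraction through R_A equals R_B/(R_A+R_B).
With f = 0.7008, R_B = R_A · f/(1−f) = 53.9 × 2.343 = 126.3 MΩ.

R_B ≈ 126 MΩ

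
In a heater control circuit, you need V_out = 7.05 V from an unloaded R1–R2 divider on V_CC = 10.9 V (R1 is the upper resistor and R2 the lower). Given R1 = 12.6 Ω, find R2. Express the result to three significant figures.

V_out/V_CC = R2/(R1+R2) = 0.6468.
R2 = R1 · 0.6468/(1 − 0.6468) = 23.07 Ω.

R2 ≈ 23.1 Ω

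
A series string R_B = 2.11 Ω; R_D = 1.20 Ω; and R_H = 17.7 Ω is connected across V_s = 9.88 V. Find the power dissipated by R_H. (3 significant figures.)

P ≈ 3.91 W

Series current I = V_s/ΣR = 9.88/21.01 = 0.4703 A.
P = I²R = 0.2211 × 17.7 = 3.914 W.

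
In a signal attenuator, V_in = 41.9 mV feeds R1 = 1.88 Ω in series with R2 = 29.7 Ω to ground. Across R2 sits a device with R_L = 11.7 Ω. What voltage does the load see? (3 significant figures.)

V_out ≈ 34.2 mV

The load sits in parallel with R2, giving an effective lower resistance R2' = R2·R_L/(R2+R_L) = 8.393 Ω.
Then V_out = V_in · R2'/(R1 + R2') = 41.9 × 8.393/10.27 = 34.23 mV.
(Unloaded it would be 39.4 mV; the load pulls it down.)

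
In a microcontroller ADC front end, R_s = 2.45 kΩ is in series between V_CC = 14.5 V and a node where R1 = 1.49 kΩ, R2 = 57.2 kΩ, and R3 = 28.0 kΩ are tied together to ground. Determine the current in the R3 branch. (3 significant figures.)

Parallel bank: R_p = 1/(1/1.49 + 1/57.2 + 1/28.0) = 1.381 kΩ.
V_A by voltage divider: V_A = 14.5 × 1.381/(2.45 + 1.381) = 5.226 V.
I(R3) = V_A / R3 = 5.226/28.0 = 0.1866 mA.

I ≈ 0.187 mA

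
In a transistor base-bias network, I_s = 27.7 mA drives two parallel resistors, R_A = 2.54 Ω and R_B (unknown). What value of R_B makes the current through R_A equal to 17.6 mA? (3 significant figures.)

Two-branch current divider: I_A = I_s · R_B/(R_A + R_B).
17.6/27.7 = R_B/(R_A + R_B) → R_B = R_A · (0.6354)/(1 − 0.6354) = 2.54 × 1.743 = 4.426 Ω.

R_B ≈ 4.43 Ω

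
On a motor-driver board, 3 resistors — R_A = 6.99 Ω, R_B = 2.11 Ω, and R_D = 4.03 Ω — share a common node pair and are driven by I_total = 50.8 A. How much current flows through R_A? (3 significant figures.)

I ≈ 8.40 A

Total conductance ΣG = 1/6.99 + 1/2.11 + 1/4.03 = 0.8651 (units of 1/Ω).
By the current-divider rule, I = I_total · G_k/ΣG = 50.8 × 0.1654 = 8.400 A.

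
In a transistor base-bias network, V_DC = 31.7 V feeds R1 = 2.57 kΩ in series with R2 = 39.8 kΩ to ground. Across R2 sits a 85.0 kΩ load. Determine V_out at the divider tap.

First combine the lower leg with the load: R2 ‖ R_L = 27.11 kΩ.
Then V_out = V_DC · R2'/(R1 + R2') = 31.7 × 27.11/29.68 = 28.95 V.
(Unloaded it would be 29.8 V; the load pulls it down.)

V_out ≈ 29.0 V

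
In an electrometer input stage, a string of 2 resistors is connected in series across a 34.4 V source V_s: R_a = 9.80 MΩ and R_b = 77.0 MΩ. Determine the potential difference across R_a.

ΣR = 9.80 + 77.0 = 86.80 MΩ.
Voltage divider: V = V_s · (9.800 / 86.80) = 34.4 × 0.1129 = 3.884 V.

V ≈ 3.88 V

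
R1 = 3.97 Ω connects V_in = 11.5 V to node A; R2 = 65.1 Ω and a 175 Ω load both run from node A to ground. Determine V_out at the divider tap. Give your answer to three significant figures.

R2 ‖ R_L = (65.1 × 175)/(65.1 + 175) = 47.45 Ω.
Voltage divider with the loaded lower leg: V_out = 11.5 × 47.45/(3.97 + 47.45) = 11.5 × 0.9228 = 10.61 V.

V_out ≈ 10.6 V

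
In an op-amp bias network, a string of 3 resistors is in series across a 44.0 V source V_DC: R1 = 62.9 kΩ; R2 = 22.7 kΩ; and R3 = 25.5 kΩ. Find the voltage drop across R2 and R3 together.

V ≈ 19.1 V

ΣR = 62.9 + 22.7 + 25.5 = 111.1 kΩ.
R_{R2..R3} = 22.7 + 25.5 = 48.20 kΩ.
By the voltage-divider rule, V = 44.0 × 48.20/111.1 = 19.09 V.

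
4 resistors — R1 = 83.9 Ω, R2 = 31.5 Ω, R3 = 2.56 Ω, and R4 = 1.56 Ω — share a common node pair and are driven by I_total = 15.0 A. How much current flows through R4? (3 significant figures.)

Conductances: ΣG = 1/83.9 + 1/31.5 + 1/2.56 + 1/1.56 = 1.075 (1/Ω).
Current divider: I(R4) = I_total · G_k/ΣG = 15.0 × (0.6410/1.075) = 15.0 × 0.5961 = 8.942 A.

I ≈ 8.94 A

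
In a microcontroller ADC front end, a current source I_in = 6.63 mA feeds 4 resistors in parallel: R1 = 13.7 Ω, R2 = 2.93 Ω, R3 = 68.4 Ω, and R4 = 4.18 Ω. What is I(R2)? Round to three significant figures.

I ≈ 3.39 mA

Conductances: ΣG = 1/13.7 + 1/2.93 + 1/68.4 + 1/4.18 = 0.6681 (1/Ω).
Current divider: I(R2) = I_in · G_k/ΣG = 6.63 × (0.3413/0.6681) = 6.63 × 0.5108 = 3.387 mA.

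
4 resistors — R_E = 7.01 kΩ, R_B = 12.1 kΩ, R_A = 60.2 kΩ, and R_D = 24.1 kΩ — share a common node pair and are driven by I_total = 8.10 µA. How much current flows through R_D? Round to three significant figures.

Conductances: ΣG = 1/7.01 + 1/12.1 + 1/60.2 + 1/24.1 = 0.2834 (1/kΩ).
R_D takes the fraction G_k/ΣG = 0.04149/0.2834 = 0.1464, so I = 8.10 × 0.1464 = 1.186 µA.

I ≈ 1.19 µA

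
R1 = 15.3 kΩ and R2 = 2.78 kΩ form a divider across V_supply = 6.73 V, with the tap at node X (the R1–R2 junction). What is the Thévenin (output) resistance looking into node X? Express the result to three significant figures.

R_th ≈ 2.35 kΩ

Zeroing V_supply shorts the top of R1 to ground, so R_th = R1 ‖ R2 = 2.353 kΩ.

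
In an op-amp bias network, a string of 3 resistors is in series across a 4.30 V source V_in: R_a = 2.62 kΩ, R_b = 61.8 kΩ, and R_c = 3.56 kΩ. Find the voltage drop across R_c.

V ≈ 0.225 V

Total series resistance ΣR = 2.62 + 61.8 + 3.56 = 67.98 kΩ.
By the voltage-divider rule, V = 4.30 × 3.560/67.98 = 0.2252 V.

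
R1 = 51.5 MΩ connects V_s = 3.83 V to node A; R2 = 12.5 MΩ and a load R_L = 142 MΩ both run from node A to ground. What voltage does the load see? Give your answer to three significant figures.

First combine the lower leg with the load: R2 ‖ R_L = 11.49 MΩ.
Now apply the divider: V_out = 3.83 × 0.1824 = 0.6986 V.

V_out ≈ 0.699 V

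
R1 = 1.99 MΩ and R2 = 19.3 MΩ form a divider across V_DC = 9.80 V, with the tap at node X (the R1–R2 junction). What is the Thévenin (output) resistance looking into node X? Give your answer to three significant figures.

Zeroing V_DC shorts the top of R1 to ground, so R_th = R1 ‖ R2 = 1.804 MΩ.

R_th ≈ 1.80 MΩ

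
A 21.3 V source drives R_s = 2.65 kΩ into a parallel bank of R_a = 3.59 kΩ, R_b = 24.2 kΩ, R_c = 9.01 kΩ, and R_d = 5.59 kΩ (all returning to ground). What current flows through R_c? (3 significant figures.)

Combine the parallel branches: R_p = (1/3.59 + 1/24.2 + 1/9.01 + 1/5.59)⁻¹ = 1.640 kΩ.
V_A by voltage divider: V_A = 21.3 × 1.640/(2.65 + 1.640) = 8.143 V.
Branch current I = V_A/R_c = 8.143/9.01 = 0.9037 mA.
(Equivalently: I_total = 4.965 mA, then current-divider fraction G_k/ΣG = 0.1820.)

I ≈ 0.904 mA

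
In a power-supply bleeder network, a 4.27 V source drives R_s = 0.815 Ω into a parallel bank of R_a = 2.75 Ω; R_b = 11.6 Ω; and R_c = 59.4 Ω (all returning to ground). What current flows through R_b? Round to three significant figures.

I ≈ 0.267 A

Parallel bank: R_p = 1/(1/2.75 + 1/11.6 + 1/59.4) = 2.143 Ω.
V_A by voltage divider: V_A = 4.27 × 2.143/(0.815 + 2.143) = 3.093 V.
Branch current I = V_A/R_b = 3.093/11.6 = 0.2667 A.
(Check via current divider: I_total = 1.444 A; share G_k/ΣG = 0.1847 → same result.)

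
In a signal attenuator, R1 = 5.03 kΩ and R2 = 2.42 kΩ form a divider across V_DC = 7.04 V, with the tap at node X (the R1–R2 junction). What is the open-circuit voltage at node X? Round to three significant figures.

V_th ≈ 2.29 V

With X open, the divider is unloaded: V_th = 7.04 × 2.42/7.450 = 2.287 V.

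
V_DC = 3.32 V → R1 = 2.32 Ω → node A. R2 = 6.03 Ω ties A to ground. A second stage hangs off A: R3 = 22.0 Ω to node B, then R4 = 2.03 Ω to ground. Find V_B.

Node A sees R2 in parallel with the series input of stage 2, R3 + R4 = 24.03 Ω.
R2 ‖ (R3+R4) = 4.820 Ω.
V_A = 3.32 × 4.820/(2.32 + 4.820) = 2.241 V.
V_B = V_A × 0.08448 = 0.1893 V.

V_B ≈ 0.189 V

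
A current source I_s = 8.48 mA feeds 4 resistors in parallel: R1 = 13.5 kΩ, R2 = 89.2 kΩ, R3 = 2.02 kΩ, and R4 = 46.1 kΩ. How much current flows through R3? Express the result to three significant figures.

I ≈ 6.97 mA

Total conductance ΣG = 1/13.5 + 1/89.2 + 1/2.02 + 1/46.1 = 0.6020 (units of 1/kΩ).
Current divider: I(R3) = I_s · G_k/ΣG = 8.48 × (0.4950/0.6020) = 8.48 × 0.8223 = 6.973 mA.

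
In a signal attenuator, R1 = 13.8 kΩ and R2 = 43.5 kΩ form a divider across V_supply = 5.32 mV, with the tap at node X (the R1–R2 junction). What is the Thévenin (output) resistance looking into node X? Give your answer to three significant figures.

R_th ≈ 10.5 kΩ

Looking into X with the source shorted: R_th = R1·R2/(R1+R2) = 13.80 × 43.5/57.30 = 10.48 kΩ.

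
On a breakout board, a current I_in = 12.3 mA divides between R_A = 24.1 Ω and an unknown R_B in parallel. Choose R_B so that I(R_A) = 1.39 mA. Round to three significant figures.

The fraction through R_A equals R_B/(R_A+R_B).
With f = 0.1130, R_B = R_A · f/(1−f) = 24.1 × 0.1274 = 3.070 Ω.

R_B ≈ 3.07 Ω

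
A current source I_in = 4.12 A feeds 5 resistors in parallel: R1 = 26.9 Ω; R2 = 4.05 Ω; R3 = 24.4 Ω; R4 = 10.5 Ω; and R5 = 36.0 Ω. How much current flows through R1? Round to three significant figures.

I ≈ 0.342 A

Total conductance ΣG = 1/26.9 + 1/4.05 + 1/24.4 + 1/10.5 + 1/36.0 = 0.4481 (units of 1/Ω).
Current divider: I(R1) = I_in · G_k/ΣG = 4.12 × (0.03717/0.4481) = 4.12 × 0.08296 = 0.3418 A.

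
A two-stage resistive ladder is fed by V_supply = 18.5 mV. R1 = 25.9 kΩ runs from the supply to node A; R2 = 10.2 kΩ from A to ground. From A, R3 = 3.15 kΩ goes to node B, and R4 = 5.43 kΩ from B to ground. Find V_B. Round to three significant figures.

V_B ≈ 1.79 mV

Looking into the second stage from A: R3 + R4 = 8.580 kΩ appears in parallel with R2.
Effective lower resistance at A: R2 ‖ 8.580 = 4.660 kΩ.
V_A = 18.5 × 4.660/(25.9 + 4.660) = 2.821 mV.
Then the unloaded second divider: V_B = V_A × R4/(R3+R4) = 2.821 × 0.6329 = 1.785 mV.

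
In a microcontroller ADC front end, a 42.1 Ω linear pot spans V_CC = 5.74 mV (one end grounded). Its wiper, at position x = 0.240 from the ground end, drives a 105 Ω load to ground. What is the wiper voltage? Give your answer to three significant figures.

V_out ≈ 1.28 mV

Split the track: R_lower = x·R_p = 10.10 Ω, R_upper = (1−x)·R_p = 32.00 Ω.
Lower segment in parallel with the load: 10.10 ‖ 105 = 9.217 Ω.
Then V_out = V_CC · 9.217/(32.00 + 9.217) = 1.284 mV.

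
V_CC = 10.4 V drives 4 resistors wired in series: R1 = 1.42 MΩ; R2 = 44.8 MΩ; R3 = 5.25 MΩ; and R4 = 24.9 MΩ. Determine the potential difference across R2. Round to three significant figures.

Series total: ΣR = 1.42 + 44.8 + 5.25 + 24.9 = 76.37 MΩ.
By the voltage-divider rule, V = 10.4 × 44.80/76.37 = 6.101 V.

V ≈ 6.10 V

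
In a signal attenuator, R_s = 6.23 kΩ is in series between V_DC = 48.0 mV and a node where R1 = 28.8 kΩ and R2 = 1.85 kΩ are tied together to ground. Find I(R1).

I ≈ 0.364 µA

Combine the parallel branches: R_p = (1/28.8 + 1/1.85)⁻¹ = 1.738 kΩ.
V_A by voltage divider: V_A = 48.0 × 1.738/(6.23 + 1.738) = 10.47 mV.
Branch current I = V_A/R1 = 10.47/28.8 = 0.3636 µA.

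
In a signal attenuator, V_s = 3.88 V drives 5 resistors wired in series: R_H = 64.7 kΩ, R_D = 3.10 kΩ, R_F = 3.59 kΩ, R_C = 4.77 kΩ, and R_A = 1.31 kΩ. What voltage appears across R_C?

Series total: ΣR = 64.7 + 3.10 + 3.59 + 4.77 + 1.31 = 77.47 kΩ.
V = V_s · R/ΣR = 3.88 × 0.06157 = 0.2389 V.

V ≈ 0.239 V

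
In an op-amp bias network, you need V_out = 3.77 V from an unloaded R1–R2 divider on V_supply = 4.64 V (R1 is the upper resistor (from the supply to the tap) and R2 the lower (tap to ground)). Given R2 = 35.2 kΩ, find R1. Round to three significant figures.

R1 ≈ 8.12 kΩ

V_out/V_supply = R2/(R1+R2) = 0.8125.
So R1 = R2 · (V_supply/V_out − 1) = 35.2 × (4.64/3.77 − 1) = 35.2 × 0.2308 = 8.123 kΩ.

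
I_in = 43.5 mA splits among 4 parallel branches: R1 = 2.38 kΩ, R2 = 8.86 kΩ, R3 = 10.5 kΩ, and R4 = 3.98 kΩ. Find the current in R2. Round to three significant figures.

ΣG = 1/2.38 + 1/8.86 + 1/10.5 + 1/3.98 = 0.8795.
Current divider: I(R2) = I_in · G_k/ΣG = 43.5 × (0.1129/0.8795) = 43.5 × 0.1283 = 5.582 mA.

I ≈ 5.58 mA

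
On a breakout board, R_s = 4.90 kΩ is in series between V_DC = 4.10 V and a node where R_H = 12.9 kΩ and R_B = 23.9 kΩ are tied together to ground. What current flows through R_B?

Equivalent of the parallel group: R_p = 8.378 kΩ.
V_A = 4.10 × 8.378/13.28 = 2.587 V.
I(R_B) = V_A / R_B = 2.587/23.9 = 0.1082 mA.
(Equivalently: I_total = 0.3088 mA, then current-divider fraction G_k/ΣG = 0.3505.)

I ≈ 0.108 mA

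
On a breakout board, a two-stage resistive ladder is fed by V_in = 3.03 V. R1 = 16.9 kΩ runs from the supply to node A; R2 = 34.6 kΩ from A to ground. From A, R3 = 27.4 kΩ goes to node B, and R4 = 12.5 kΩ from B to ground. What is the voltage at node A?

Node A sees R2 in parallel with the series input of stage 2, R3 + R4 = 39.90 kΩ.
R2 ‖ (R3+R4) = 18.53 kΩ.
V_A = 3.03 × 18.53/(16.9 + 18.53) = 1.585 V.

V_A ≈ 1.58 V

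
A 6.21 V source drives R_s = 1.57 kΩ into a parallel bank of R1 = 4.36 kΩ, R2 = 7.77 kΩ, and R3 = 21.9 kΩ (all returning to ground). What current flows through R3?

I ≈ 0.174 mA

Combine the parallel branches: R_p = (1/4.36 + 1/7.77 + 1/21.9)⁻¹ = 2.477 kΩ.
V_A = 6.21 × 2.477/4.047 = 3.801 V.
I(R3) = V_A / R3 = 3.801/21.9 = 0.1736 mA.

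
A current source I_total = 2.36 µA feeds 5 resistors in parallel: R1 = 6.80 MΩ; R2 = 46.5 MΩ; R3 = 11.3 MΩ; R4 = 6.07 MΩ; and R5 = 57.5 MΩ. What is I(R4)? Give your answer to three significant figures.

Total conductance ΣG = 1/6.80 + 1/46.5 + 1/11.3 + 1/6.07 + 1/57.5 = 0.4392 (units of 1/MΩ).
R4 takes the fraction G_k/ΣG = 0.1647/0.4392 = 0.3751, so I = 2.36 × 0.3751 = 0.8852 µA.

I ≈ 0.885 µA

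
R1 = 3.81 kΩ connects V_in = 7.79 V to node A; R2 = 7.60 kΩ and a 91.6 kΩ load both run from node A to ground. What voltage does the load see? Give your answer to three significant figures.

V_out ≈ 5.05 V

First combine the lower leg with the load: R2 ‖ R_L = 7.018 kΩ.
Then V_out = V_in · R2'/(R1 + R2') = 7.79 × 7.018/10.83 = 5.049 V.
(Unloaded it would be 5.19 V; the load pulls it down.)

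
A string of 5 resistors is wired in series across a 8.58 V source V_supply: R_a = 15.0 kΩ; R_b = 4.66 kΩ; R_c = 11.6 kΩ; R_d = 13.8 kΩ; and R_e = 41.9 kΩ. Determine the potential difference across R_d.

ΣR = 15.0 + 4.66 + 11.6 + 13.8 + 41.9 = 86.96 kΩ.
By the voltage-divider rule, V = 8.58 × 13.80/86.96 = 1.362 V.

V ≈ 1.36 V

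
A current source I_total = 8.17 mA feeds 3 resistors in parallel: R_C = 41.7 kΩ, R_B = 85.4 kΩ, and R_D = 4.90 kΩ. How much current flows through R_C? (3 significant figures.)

Conductances: ΣG = 1/41.7 + 1/85.4 + 1/4.90 = 0.2398 (1/kΩ).
By the current-divider rule, I = I_total · G_k/ΣG = 8.17 × 0.1000 = 0.8171 mA.

I ≈ 0.817 mA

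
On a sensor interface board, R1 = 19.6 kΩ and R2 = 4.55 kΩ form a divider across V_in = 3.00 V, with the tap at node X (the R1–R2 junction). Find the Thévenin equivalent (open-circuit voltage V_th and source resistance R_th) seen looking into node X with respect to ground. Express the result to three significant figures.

With X open, the divider is unloaded: V_th = 3.00 × 4.55/24.15 = 0.5652 V.
Zeroing V_in shorts the top of R1 to ground, so R_th = R1 ‖ R2 = 3.693 kΩ.

V_th ≈ 0.565 V, R_th ≈ 3.69 kΩ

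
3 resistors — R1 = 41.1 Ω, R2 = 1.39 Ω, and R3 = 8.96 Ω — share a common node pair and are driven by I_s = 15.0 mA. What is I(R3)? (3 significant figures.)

I ≈ 1.96 mA

Conductances: ΣG = 1/41.1 + 1/1.39 + 1/8.96 = 0.8554 (1/Ω).
By the current-divider rule, I = I_s · G_k/ΣG = 15.0 × 0.1305 = 1.957 mA.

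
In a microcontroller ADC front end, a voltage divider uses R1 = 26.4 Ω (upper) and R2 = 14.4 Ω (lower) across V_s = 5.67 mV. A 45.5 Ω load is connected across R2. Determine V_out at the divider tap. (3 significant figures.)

The load sits in parallel with R2, giving an effective lower resistance R2' = R2·R_L/(R2+R_L) = 10.94 Ω.
Now apply the divider: V_out = 5.67 × 0.2929 = 1.661 mV.

V_out ≈ 1.66 mV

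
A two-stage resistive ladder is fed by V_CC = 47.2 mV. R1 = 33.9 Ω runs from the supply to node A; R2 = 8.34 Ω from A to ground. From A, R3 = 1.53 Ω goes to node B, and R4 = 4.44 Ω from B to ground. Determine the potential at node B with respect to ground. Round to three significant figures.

V_B ≈ 3.27 mV

Looking into the second stage from A: R3 + R4 = 5.970 Ω appears in parallel with R2.
Effective lower resistance at A: R2 ‖ 5.970 = 3.479 Ω.
First divider: V_A = V_CC · 3.479/(33.9 + 3.479) = 4.394 mV.
V_B = V_A × 0.7437 = 3.268 mV.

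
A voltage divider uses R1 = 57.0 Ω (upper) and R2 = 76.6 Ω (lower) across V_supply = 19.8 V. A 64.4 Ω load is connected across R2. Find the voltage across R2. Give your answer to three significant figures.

V_out ≈ 7.53 V

R2 ‖ R_L = (76.6 × 64.4)/(76.6 + 64.4) = 34.99 Ω.
Now apply the divider: V_out = 19.8 × 0.3803 = 7.531 V.
(Unloaded it would be 11.4 V; the load pulls it down.)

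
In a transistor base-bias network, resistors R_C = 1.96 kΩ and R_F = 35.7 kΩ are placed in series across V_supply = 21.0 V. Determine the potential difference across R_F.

ΣR = 1.96 + 35.7 = 37.66 kΩ.
By the voltage-divider rule, V = 21.0 × 35.70/37.66 = 19.91 V.

V ≈ 19.9 V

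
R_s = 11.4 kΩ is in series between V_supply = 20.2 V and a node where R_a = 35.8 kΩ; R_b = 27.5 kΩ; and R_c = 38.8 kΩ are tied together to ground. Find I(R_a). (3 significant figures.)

I ≈ 0.278 mA

Combine the parallel branches: R_p = (1/35.8 + 1/27.5 + 1/38.8)⁻¹ = 11.10 kΩ.
V_A by voltage divider: V_A = 20.2 × 11.10/(11.4 + 11.10) = 9.966 V.
I(R_a) = V_A / R_a = 9.966/35.8 = 0.2784 mA.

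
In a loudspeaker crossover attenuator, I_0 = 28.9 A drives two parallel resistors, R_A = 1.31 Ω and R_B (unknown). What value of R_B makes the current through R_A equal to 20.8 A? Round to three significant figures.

R_B ≈ 3.36 Ω

The fraction through R_A equals R_B/(R_A+R_B).
20.8/28.9 = R_B/(R_A + R_B) → R_B = R_A · (0.7197)/(1 − 0.7197) = 1.31 × 2.568 = 3.364 Ω.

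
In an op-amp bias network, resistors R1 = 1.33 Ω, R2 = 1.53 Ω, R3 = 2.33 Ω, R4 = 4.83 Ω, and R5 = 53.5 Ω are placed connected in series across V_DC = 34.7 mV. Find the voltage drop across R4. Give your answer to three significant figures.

V ≈ 2.64 mV

Series total: ΣR = 1.33 + 1.53 + 2.33 + 4.83 + 53.5 = 63.52 Ω.
By the voltage-divider rule, V = 34.7 × 4.830/63.52 = 2.639 mV.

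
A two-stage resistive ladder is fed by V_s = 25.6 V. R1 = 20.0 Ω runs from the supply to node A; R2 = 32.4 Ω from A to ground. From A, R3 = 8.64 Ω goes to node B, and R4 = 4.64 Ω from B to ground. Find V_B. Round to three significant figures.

V_B ≈ 2.86 V

Looking into the second stage from A: R3 + R4 = 13.28 Ω appears in parallel with R2.
Effective lower resistance at A: R2 ‖ 13.28 = 9.419 Ω.
V_A = 25.6 × 9.419/(20.0 + 9.419) = 8.196 V.
V_B = V_A × 0.3494 = 2.864 V.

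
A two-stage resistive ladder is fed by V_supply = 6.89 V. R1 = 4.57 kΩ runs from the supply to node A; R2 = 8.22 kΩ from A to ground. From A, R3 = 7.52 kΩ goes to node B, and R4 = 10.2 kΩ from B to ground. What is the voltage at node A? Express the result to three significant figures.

V_A ≈ 3.80 V

Looking into the second stage from A: R3 + R4 = 17.72 kΩ appears in parallel with R2.
Effective lower resistance at A: R2 ‖ 17.72 = 5.615 kΩ.
V_A = 6.89 × 5.615/(4.57 + 5.615) = 3.799 V.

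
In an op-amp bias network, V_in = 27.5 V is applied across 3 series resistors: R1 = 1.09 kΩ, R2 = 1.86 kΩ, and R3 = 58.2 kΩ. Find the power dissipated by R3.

P ≈ 11.8 mW

The common current is I = 27.5/61.15 = 0.4497 mA.
P(R3) = I²·R3 = (0.4497)² × 58.2 = 11.77 mW.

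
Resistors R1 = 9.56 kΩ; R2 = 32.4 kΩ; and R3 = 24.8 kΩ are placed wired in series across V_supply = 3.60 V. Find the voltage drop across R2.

ΣR = 9.56 + 32.4 + 24.8 = 66.76 kΩ.
By the voltage-divider rule, V = 3.60 × 32.40/66.76 = 1.747 V.

V ≈ 1.75 V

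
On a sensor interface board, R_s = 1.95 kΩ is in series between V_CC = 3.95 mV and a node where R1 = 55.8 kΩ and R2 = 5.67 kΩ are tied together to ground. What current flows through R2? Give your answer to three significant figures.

I ≈ 0.505 µA

Equivalent of the parallel group: R_p = 5.147 kΩ.
Node voltage V_A = V_CC · R_p/(R_s + R_p) = 3.95 × 0.7252 = 2.865 mV.
Branch current I = V_A/R2 = 2.865/5.67 = 0.5052 µA.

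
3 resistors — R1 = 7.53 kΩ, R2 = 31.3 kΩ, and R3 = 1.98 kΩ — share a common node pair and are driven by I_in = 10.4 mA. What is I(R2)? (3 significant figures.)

I ≈ 0.496 mA

Total conductance ΣG = 1/7.53 + 1/31.3 + 1/1.98 = 0.6698 (units of 1/kΩ).
Current divider: I(R2) = I_in · G_k/ΣG = 10.4 × (0.03195/0.6698) = 10.4 × 0.04770 = 0.4961 mA.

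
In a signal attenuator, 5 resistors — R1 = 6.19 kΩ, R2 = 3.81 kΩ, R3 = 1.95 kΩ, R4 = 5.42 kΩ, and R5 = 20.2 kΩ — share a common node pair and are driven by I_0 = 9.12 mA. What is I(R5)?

Total conductance ΣG = 1/6.19 + 1/3.81 + 1/1.95 + 1/5.42 + 1/20.2 = 1.171 (units of 1/kΩ).
R5 takes the fraction G_k/ΣG = 0.04950/1.171 = 0.04228, so I = 9.12 × 0.04228 = 0.3856 mA.

I ≈ 0.386 mA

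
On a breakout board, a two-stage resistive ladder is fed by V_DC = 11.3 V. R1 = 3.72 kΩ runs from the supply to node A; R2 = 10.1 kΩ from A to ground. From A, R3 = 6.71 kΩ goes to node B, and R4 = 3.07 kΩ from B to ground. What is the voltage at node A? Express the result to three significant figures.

Node A sees R2 in parallel with the series input of stage 2, R3 + R4 = 9.780 kΩ.
R2 ‖ (R3+R4) = 4.969 kΩ.
First divider: V_A = V_DC · 4.969/(3.72 + 4.969) = 6.462 V.

V_A ≈ 6.46 V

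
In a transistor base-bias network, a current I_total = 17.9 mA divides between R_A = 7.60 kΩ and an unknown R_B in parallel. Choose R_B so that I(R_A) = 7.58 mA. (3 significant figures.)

R_B ≈ 5.58 kΩ

The fraction through R_A equals R_B/(R_A+R_B).
7.58/17.9 = R_B/(R_A + R_B) → R_B = R_A · (0.4235)/(1 − 0.4235) = 7.60 × 0.7345 = 5.582 kΩ.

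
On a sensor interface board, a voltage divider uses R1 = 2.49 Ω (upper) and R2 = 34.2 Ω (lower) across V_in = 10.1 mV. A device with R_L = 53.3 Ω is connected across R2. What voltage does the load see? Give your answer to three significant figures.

V_out ≈ 9.02 mV

R2 ‖ R_L = (34.2 × 53.3)/(34.2 + 53.3) = 20.83 Ω.
Then V_out = V_in · R2'/(R1 + R2') = 10.1 × 20.83/23.32 = 9.022 mV.
(Unloaded it would be 9.41 mV; the load pulls it down.)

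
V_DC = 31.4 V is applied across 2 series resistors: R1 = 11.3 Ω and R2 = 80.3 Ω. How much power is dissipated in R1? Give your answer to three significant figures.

P ≈ 1.33 W

The common current is I = 31.4/91.60 = 0.3428 A.
P = I²R = 0.1175 × 11.3 = 1.328 W.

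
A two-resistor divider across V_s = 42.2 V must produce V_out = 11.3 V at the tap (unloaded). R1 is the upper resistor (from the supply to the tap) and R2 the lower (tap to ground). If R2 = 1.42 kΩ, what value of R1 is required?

R1 ≈ 3.88 kΩ

Required fraction k = V_out/V_s = 0.2678.
So R1 = R2 · (V_s/V_out − 1) = 1.42 × (42.2/11.3 − 1) = 1.42 × 2.735 = 3.883 kΩ.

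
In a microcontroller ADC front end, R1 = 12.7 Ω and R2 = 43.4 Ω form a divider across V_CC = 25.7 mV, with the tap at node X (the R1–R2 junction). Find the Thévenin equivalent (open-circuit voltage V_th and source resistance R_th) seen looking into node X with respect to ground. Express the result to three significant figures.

Open-circuit (no load on X): V_th = V_CC · R2/(R1 + R2) = 25.7 × 43.4/(12.70 + 43.4) = 19.88 mV.
With V_CC suppressed (replaced by a short), R_th = R1 ‖ R2 = (12.70 × 43.4)/(12.70 + 43.4) = 9.825 Ω.

V_th ≈ 19.9 mV, R_th ≈ 9.82 Ω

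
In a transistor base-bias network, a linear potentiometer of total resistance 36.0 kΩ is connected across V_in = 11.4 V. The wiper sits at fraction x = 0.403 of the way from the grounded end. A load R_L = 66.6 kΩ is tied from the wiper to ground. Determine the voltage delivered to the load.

Split the track: R_lower = x·R_p = 14.51 kΩ, R_upper = (1−x)·R_p = 21.49 kΩ.
(x·R_p) ‖ R_L = 11.91 kΩ.
Loaded-divider output: V_out = 11.4 × 0.3566 = 4.065 V.

V_out ≈ 4.07 V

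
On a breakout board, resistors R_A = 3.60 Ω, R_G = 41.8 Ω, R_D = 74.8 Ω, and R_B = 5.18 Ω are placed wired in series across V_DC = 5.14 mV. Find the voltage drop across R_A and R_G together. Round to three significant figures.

Total series resistance ΣR = 3.60 + 41.8 + 74.8 + 5.18 = 125.4 Ω.
R_{R_A..R_G} = 3.60 + 41.8 = 45.40 Ω.
Voltage divider: V = V_DC · (45.40 / 125.4) = 5.14 × 0.3621 = 1.861 mV.

V ≈ 1.86 mV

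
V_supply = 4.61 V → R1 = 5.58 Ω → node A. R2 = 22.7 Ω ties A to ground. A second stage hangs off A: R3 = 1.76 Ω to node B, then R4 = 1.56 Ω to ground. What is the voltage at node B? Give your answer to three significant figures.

V_B ≈ 0.740 V

The second stage (R3 + R4 = 3.320 Ω) loads node A in parallel with R2.
R2 ‖ (R3+R4) = 2.896 Ω.
So V_A = 4.61 × 0.3417 = 1.575 V.
Stage 2 is unloaded, so V_B = V_A · R4/(R3+R4) = 1.575 × 1.56/3.320 = 0.7402 V.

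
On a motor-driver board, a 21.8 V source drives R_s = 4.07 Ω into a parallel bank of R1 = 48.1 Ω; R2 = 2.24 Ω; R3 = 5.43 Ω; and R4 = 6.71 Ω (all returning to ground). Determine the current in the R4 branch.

I ≈ 0.763 A

Combine the parallel branches: R_p = (1/48.1 + 1/2.24 + 1/5.43 + 1/6.71)⁻¹ = 1.249 Ω.
V_A = 21.8 × 1.249/5.319 = 5.120 V.
Branch current I = V_A/R4 = 5.120/6.71 = 0.7631 A.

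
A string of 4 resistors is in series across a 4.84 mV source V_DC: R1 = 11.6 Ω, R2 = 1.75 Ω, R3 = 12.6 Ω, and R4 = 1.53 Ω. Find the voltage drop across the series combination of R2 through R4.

ΣR = 11.6 + 1.75 + 12.6 + 1.53 = 27.48 Ω.
R_{R2..R4} = 1.75 + 12.6 + 1.53 = 15.88 Ω.
V = V_DC · R/ΣR = 4.84 × 0.5779 = 2.797 mV.

V ≈ 2.80 mV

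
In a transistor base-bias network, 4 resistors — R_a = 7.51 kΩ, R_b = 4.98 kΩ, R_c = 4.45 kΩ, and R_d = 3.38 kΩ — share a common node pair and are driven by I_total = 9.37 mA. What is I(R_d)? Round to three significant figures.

Total conductance ΣG = 1/7.51 + 1/4.98 + 1/4.45 + 1/3.38 = 0.8545 (units of 1/kΩ).
R_d takes the fraction G_k/ΣG = 0.2959/0.8545 = 0.3462, so I = 9.37 × 0.3462 = 3.244 mA.

I ≈ 3.24 mA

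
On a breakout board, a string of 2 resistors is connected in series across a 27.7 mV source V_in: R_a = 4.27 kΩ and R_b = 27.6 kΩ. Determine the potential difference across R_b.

Total series resistance ΣR = 4.27 + 27.6 = 31.87 kΩ.
V = V_in · R/ΣR = 27.7 × 0.8660 = 23.99 mV.

V ≈ 24.0 mV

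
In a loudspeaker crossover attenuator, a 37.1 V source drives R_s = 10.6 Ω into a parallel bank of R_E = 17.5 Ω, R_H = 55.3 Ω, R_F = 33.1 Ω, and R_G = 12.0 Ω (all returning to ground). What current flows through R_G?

Combine the parallel branches: R_p = (1/17.5 + 1/55.3 + 1/33.1 + 1/12.0)⁻¹ = 5.297 Ω.
V_A by voltage divider: V_A = 37.1 × 5.297/(10.6 + 5.297) = 12.36 V.
Branch current I = V_A/R_G = 12.36/12.0 = 1.030 A.

I ≈ 1.03 A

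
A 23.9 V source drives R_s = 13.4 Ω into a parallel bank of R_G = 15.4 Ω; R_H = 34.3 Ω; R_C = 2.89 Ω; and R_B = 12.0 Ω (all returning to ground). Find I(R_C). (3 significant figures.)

I ≈ 1.03 A

Combine the parallel branches: R_p = (1/15.4 + 1/34.3 + 1/2.89 + 1/12.0)⁻¹ = 1.910 Ω.
Node voltage V_A = V_DC · R_p/(R_s + R_p) = 23.9 × 0.1248 = 2.982 V.
Branch current I = V_A/R_C = 2.982/2.89 = 1.032 A.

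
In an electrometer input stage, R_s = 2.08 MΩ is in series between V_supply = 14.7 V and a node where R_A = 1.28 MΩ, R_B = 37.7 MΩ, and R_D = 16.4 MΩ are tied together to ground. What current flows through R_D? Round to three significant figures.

I ≈ 0.319 µA

Equivalent of the parallel group: R_p = 1.151 MΩ.
V_A = 14.7 × 1.151/3.231 = 5.237 V.
Branch current I = V_A/R_D = 5.237/16.4 = 0.3193 µA.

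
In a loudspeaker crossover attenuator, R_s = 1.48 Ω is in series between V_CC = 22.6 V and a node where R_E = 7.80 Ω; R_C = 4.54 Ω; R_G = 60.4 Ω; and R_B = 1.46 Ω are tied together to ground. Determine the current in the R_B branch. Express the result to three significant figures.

I ≈ 6.06 A

Combine the parallel branches: R_p = (1/7.80 + 1/4.54 + 1/60.4 + 1/1.46)⁻¹ = 0.9524 Ω.
Node voltage V_A = V_CC · R_p/(R_s + R_p) = 22.6 × 0.3916 = 8.849 V.
I(R_B) = V_A / R_B = 8.849/1.46 = 6.061 A.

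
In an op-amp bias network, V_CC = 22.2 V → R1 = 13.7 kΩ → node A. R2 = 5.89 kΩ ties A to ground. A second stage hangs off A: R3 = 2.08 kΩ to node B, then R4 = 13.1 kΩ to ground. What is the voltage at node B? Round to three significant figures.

V_B ≈ 4.53 V

The second stage (R3 + R4 = 15.18 kΩ) loads node A in parallel with R2.
R2 ‖ (R3+R4) = 4.243 kΩ.
V_A = 22.2 × 4.243/(13.7 + 4.243) = 5.250 V.
Then the unloaded second divider: V_B = V_A × R4/(R3+R4) = 5.250 × 0.8630 = 4.531 V.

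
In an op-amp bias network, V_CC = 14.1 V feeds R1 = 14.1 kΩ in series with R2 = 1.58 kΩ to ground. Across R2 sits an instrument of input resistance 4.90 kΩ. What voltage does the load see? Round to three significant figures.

V_out ≈ 1.10 V

The load sits in parallel with R2, giving an effective lower resistance R2' = R2·R_L/(R2+R_L) = 1.195 kΩ.
Then V_out = V_CC · R2'/(R1 + R2') = 14.1 × 1.195/15.29 = 1.101 V.
(Unloaded it would be 1.42 V; the load pulls it down.)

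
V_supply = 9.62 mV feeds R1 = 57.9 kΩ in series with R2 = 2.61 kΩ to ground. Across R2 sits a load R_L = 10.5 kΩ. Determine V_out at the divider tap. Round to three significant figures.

The load sits in parallel with R2, giving an effective lower resistance R2' = R2·R_L/(R2+R_L) = 2.090 kΩ.
Now apply the divider: V_out = 9.62 × 0.03485 = 0.3352 mV.
(Unloaded it would be 0.415 mV; the load pulls it down.)

V_out ≈ 0.335 mV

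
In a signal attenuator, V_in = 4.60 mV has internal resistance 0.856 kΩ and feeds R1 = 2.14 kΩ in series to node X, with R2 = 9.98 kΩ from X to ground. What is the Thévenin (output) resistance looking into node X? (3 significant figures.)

R_th ≈ 2.30 kΩ

R1' = 0.856 + 2.14 = 2.996 kΩ (source resistance + R1).
Zeroing V_in shorts the top of R1' to ground, so R_th = R1' ‖ R2 = 2.304 kΩ.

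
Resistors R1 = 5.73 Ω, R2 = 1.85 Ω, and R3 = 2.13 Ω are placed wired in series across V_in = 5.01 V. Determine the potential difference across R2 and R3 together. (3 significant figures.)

ΣR = 5.73 + 1.85 + 2.13 = 9.710 Ω.
R_{R2..R3} = 1.85 + 2.13 = 3.980 Ω.
V = V_in · R/ΣR = 5.01 × 0.4099 = 2.054 V.

V ≈ 2.05 V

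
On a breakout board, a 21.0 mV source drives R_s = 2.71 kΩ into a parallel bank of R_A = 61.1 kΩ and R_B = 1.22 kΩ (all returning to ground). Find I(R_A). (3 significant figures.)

Parallel bank: R_p = 1/(1/61.1 + 1/1.22) = 1.196 kΩ.
V_A by voltage divider: V_A = 21.0 × 1.196/(2.71 + 1.196) = 6.431 mV.
Branch current I = V_A/R_A = 6.431/61.1 = 0.1052 µA.
(Check via current divider: I_total = 5.376 µA; share G_k/ΣG = 0.01958 → same result.)

I ≈ 0.105 µA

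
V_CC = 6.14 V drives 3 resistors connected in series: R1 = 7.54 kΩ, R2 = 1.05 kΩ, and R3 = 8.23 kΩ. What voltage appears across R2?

ΣR = 7.54 + 1.05 + 8.23 = 16.82 kΩ.
V = V_CC · R/ΣR = 6.14 × 0.06243 = 0.3833 V.

V ≈ 0.383 V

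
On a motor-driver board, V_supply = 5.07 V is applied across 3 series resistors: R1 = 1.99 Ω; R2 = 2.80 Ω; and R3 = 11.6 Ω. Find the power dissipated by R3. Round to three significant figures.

ΣR = 16.39 Ω → I = 5.07/16.39 = 0.3093 A.
P = I²R = 0.09569 × 11.6 = 1.110 W.

P ≈ 1.11 W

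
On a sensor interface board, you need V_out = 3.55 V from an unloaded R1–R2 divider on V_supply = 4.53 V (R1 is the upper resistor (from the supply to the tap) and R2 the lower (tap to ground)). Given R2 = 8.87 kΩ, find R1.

R1 ≈ 2.45 kΩ

V_out/V_supply = R2/(R1+R2) = 0.7837.
So R1 = R2 · (V_supply/V_out − 1) = 8.87 × (4.53/3.55 − 1) = 8.87 × 0.2761 = 2.449 kΩ.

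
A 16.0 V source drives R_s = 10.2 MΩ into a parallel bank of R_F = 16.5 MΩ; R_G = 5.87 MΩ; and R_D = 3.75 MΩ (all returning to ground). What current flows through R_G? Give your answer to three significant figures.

Combine the parallel branches: R_p = (1/16.5 + 1/5.87 + 1/3.75)⁻¹ = 2.010 MΩ.
V_A by voltage divider: V_A = 16.0 × 2.010/(10.2 + 2.010) = 2.633 V.
Branch current I = V_A/R_G = 2.633/5.87 = 0.4486 µA.

I ≈ 0.449 µA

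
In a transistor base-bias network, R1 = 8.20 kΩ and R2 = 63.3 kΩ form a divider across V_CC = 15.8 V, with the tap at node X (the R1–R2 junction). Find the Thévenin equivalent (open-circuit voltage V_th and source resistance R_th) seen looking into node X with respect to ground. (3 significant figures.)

V_th ≈ 14.0 V, R_th ≈ 7.26 kΩ

Open-circuit (no load on X): V_th = V_CC · R2/(R1 + R2) = 15.8 × 63.3/(8.200 + 63.3) = 13.99 V.
Zeroing V_CC shorts the top of R1 to ground, so R_th = R1 ‖ R2 = 7.260 kΩ.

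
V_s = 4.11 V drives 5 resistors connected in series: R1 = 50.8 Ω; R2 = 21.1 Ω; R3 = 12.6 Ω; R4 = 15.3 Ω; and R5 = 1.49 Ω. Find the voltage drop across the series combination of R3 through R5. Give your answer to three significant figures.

Total series resistance ΣR = 50.8 + 21.1 + 12.6 + 15.3 + 1.49 = 101.3 Ω.
R_{R3..R5} = 12.6 + 15.3 + 1.49 = 29.39 Ω.
Voltage divider: V = V_s · (29.39 / 101.3) = 4.11 × 0.2902 = 1.193 V.

V ≈ 1.19 V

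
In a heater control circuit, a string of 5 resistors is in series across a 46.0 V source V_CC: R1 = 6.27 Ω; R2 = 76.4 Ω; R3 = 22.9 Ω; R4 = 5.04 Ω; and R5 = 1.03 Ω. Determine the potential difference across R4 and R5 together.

V ≈ 2.50 V

Series total: ΣR = 6.27 + 76.4 + 22.9 + 5.04 + 1.03 = 111.6 Ω.
R_{R4..R5} = 5.04 + 1.03 = 6.070 Ω.
Voltage divider: V = V_CC · (6.070 / 111.6) = 46.0 × 0.05437 = 2.501 V.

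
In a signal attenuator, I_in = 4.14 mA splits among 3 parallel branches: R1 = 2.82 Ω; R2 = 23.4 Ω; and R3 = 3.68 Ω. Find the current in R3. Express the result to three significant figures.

I ≈ 1.68 mA

Conductances: ΣG = 1/2.82 + 1/23.4 + 1/3.68 = 0.6691 (1/Ω).
By the current-divider rule, I = I_in · G_k/ΣG = 4.14 × 0.4061 = 1.681 mA.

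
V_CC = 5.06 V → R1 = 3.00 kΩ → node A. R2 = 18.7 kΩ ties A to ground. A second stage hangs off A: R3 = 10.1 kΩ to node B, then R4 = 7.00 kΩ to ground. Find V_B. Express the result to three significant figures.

V_B ≈ 1.55 V

The second stage (R3 + R4 = 17.10 kΩ) loads node A in parallel with R2.
R2 ‖ (R3+R4) = 8.932 kΩ.
So V_A = 5.06 × 0.7486 = 3.788 V.
Stage 2 is unloaded, so V_B = V_A · R4/(R3+R4) = 3.788 × 7.00/17.10 = 1.551 V.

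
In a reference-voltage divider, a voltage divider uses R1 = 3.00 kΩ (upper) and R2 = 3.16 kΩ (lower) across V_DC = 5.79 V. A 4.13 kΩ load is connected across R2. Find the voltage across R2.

V_out ≈ 2.16 V

R2 ‖ R_L = (3.16 × 4.13)/(3.16 + 4.13) = 1.790 kΩ.
Then V_out = V_DC · R2'/(R1 + R2') = 5.79 × 1.790/4.790 = 2.164 V.
(Unloaded it would be 2.97 V; the load pulls it down.)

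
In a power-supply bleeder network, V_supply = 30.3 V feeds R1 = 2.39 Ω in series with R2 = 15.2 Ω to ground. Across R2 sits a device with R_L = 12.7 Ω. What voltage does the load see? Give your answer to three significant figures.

First combine the lower leg with the load: R2 ‖ R_L = 6.919 Ω.
Now apply the divider: V_out = 30.3 × 0.7433 = 22.52 V.

V_out ≈ 22.5 V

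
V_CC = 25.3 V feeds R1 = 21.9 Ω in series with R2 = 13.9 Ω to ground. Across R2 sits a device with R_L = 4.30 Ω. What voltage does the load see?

V_out ≈ 3.30 V

The load sits in parallel with R2, giving an effective lower resistance R2' = R2·R_L/(R2+R_L) = 3.284 Ω.
Now apply the divider: V_out = 25.3 × 0.1304 = 3.299 V.
(Unloaded it would be 9.82 V; the load pulls it down.)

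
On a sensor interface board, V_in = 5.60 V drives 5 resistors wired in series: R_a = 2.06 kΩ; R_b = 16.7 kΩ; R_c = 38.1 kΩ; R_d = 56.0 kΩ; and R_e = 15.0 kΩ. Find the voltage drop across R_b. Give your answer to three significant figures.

ΣR = 2.06 + 16.7 + 38.1 + 56.0 + 15.0 = 127.9 kΩ.
Voltage divider: V = V_in · (16.70 / 127.9) = 5.60 × 0.1306 = 0.7314 V.

V ≈ 0.731 V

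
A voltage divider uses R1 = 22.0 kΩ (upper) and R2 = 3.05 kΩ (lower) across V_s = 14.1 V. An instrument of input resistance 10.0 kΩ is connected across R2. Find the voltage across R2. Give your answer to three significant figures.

V_out ≈ 1.35 V

First combine the lower leg with the load: R2 ‖ R_L = 2.337 kΩ.
Now apply the divider: V_out = 14.1 × 0.09603 = 1.354 V.
(Unloaded it would be 1.72 V; the load pulls it down.)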